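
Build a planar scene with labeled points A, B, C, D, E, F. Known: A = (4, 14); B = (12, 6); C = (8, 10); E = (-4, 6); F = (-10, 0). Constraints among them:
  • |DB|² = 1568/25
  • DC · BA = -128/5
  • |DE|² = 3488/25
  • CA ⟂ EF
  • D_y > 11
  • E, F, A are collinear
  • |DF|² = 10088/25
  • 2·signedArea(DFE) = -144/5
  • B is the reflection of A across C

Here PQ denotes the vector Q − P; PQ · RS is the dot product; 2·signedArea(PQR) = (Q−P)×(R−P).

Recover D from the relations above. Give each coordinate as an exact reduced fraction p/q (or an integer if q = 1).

D = (32/5, 58/5)

1. D_x = 32/5  [line 8·x + -8·y + 208/5 = 0 ∩ |DF|² = 10088/25]
2. D_y = 58/5  [line 8·x + -8·y + 208/5 = 0 ∩ |DF|² = 10088/25]
   → D = (32/5, 58/5)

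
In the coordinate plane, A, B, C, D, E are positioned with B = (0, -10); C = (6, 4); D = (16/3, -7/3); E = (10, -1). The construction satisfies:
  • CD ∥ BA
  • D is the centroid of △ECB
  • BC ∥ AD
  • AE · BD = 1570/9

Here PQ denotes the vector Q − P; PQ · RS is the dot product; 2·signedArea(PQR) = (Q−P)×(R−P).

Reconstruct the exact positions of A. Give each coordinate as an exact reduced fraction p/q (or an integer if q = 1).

A = (-2/3, -49/3)

1. A_x = -2/3  [BC ∥ AD ∩ CD ∥ BA]
2. A_y = -49/3  [BC ∥ AD ∩ CD ∥ BA]
   → A = (-2/3, -49/3)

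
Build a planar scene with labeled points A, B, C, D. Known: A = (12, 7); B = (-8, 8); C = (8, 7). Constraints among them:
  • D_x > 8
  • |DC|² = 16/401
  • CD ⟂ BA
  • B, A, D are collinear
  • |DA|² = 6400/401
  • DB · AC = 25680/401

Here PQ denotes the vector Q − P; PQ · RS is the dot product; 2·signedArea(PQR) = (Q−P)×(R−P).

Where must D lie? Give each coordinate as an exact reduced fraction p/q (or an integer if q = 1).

D = (3212/401, 2887/401)

1. D_x = 3212/401  [B, A, D are collinear ∩ CD ⟂ BA]
2. D_y = 2887/401  [B, A, D are collinear ∩ CD ⟂ BA]
   → D = (3212/401, 2887/401)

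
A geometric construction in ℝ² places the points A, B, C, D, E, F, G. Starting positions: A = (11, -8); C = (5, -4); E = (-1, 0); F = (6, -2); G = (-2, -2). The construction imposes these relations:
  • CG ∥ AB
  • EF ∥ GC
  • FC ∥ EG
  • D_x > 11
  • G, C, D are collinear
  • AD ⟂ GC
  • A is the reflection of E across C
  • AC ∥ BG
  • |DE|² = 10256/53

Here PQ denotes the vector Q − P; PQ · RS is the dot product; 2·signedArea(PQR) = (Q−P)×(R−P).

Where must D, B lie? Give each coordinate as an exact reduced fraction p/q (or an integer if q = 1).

1. D_x = 615/53  [G, C, D are collinear ∩ AD ⟂ GC]
2. D_y = -312/53  [G, C, D are collinear ∩ AD ⟂ GC]
   → D = (615/53, -312/53)
3. B_x = 4  [AC ∥ BG ∩ CG ∥ AB]
4. B_y = -6  [AC ∥ BG ∩ CG ∥ AB]
   → B = (4, -6)

B = (4, -6)
D = (615/53, -312/53)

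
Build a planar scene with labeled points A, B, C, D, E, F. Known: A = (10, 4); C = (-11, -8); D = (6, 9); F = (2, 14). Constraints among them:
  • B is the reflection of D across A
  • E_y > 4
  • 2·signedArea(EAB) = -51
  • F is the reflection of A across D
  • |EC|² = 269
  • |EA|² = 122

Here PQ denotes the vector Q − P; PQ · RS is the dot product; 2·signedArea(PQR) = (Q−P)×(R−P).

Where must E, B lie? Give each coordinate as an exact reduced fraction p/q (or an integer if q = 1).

B = (14, -1)
E = (-1, 5)

1. B_x = 14  [B is the reflection of D across A]
2. B_y = -1  [B is the reflection of D across A]
   → B = (14, -1)
3. E_x = -1  [line 5·x + 4·y + -15 = 0 ∩ |EA|² = 122]
4. E_y = 5  [line 5·x + 4·y + -15 = 0 ∩ |EA|² = 122]
   → E = (-1, 5)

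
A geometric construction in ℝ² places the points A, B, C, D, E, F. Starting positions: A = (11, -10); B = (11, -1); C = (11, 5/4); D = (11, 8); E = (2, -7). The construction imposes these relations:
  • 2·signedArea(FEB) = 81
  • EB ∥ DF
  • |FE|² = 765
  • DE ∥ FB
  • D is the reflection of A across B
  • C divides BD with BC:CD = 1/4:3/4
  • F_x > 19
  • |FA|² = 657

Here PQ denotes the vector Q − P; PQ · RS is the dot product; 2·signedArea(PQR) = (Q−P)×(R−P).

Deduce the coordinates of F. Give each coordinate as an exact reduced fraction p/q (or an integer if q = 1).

1. F_x = 20  [DE ∥ FB ∩ EB ∥ DF]
2. F_y = 14  [DE ∥ FB ∩ EB ∥ DF]
   → F = (20, 14)

F = (20, 14)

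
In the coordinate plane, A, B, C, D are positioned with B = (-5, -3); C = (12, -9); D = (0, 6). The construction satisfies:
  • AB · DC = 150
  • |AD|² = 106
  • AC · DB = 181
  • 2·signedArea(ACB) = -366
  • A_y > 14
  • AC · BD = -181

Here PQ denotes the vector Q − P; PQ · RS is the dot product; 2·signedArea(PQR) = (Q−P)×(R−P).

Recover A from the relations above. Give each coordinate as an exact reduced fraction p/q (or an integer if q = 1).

A = (5, 15)

1. A_x = 5  [AC · DB = 181 ∩ AB · DC = 150]
2. A_y = 15  [AC · DB = 181 ∩ AB · DC = 150]
   → A = (5, 15)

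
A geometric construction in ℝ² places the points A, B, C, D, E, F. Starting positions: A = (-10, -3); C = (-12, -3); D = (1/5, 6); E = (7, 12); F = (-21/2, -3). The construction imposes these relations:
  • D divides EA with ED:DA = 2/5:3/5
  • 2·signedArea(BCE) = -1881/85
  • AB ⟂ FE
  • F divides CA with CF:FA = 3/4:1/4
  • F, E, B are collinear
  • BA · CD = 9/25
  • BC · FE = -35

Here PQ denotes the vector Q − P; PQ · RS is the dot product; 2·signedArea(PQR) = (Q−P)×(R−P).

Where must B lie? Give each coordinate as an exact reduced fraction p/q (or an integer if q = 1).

1. B_x = -868/85  [F, E, B are collinear ∩ AB ⟂ FE]
2. B_y = -234/85  [F, E, B are collinear ∩ AB ⟂ FE]
   → B = (-868/85, -234/85)

B = (-868/85, -234/85)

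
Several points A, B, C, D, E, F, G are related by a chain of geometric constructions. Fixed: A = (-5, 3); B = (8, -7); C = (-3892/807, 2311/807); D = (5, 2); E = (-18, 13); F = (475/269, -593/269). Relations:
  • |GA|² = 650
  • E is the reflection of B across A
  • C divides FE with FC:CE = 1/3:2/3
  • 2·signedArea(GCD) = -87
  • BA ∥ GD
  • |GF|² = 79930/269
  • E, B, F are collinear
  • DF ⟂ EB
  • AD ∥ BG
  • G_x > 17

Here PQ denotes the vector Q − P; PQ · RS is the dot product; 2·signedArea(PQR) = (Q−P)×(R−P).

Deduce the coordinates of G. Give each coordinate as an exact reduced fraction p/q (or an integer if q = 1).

G = (18, -8)

1. G_x = 18  [BA ∥ GD ∩ AD ∥ BG]
2. G_y = -8  [BA ∥ GD ∩ AD ∥ BG]
   → G = (18, -8)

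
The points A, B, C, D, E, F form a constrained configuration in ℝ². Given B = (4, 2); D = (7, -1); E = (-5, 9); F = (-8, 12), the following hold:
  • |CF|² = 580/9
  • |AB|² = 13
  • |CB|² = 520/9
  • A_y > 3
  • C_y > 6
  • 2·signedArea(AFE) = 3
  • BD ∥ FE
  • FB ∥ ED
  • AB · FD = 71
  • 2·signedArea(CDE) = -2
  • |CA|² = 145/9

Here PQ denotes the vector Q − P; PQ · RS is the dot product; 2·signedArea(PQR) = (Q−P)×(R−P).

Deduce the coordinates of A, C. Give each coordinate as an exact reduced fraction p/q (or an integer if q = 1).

A = (1, 4)
C = (-2, 20/3)

1. A_x = 1  [2·signedArea(AFE) = 3 ∩ AB · FD = 71]
2. A_y = 4  [2·signedArea(AFE) = 3 ∩ AB · FD = 71]
   → A = (1, 4)
3. C_x = -2  [line -10·x + -12·y + 60 = 0 ∩ |CB|² = 520/9]
4. C_y = 20/3  [line -10·x + -12·y + 60 = 0 ∩ |CB|² = 520/9]
   → C = (-2, 20/3)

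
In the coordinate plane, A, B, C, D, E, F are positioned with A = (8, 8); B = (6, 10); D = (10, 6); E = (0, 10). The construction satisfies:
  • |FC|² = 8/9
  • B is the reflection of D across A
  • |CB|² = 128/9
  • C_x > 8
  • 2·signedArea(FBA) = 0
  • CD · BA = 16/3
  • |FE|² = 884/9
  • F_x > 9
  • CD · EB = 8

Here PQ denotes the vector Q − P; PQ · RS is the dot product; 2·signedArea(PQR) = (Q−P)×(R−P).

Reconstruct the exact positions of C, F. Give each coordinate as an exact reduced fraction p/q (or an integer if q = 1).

C = (26/3, 22/3)
F = (28/3, 20/3)

1. C_x = 26/3  [CD · BA = 16/3 ∩ CD · EB = 8]
2. C_y = 22/3  [CD · BA = 16/3 ∩ CD · EB = 8]
   → C = (26/3, 22/3)
3. F_x = 28/3  [line 2·x + 2·y + -32 = 0 ∩ |FC|² = 8/9]
4. F_y = 20/3  [line 2·x + 2·y + -32 = 0 ∩ |FC|² = 8/9]
   → F = (28/3, 20/3)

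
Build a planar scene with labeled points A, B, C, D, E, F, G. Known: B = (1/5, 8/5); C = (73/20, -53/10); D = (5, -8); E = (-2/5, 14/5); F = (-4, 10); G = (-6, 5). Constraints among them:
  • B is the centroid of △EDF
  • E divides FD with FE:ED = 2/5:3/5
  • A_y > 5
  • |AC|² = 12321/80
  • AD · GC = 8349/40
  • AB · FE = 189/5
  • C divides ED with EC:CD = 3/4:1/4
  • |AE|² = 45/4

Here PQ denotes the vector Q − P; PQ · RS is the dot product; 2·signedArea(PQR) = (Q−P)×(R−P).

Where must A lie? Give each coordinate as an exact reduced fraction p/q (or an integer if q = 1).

1. A_x = -19/10  [AB · FE = 189/5 ∩ AD · GC = 8349/40]
2. A_y = 29/5  [AB · FE = 189/5 ∩ AD · GC = 8349/40]
   → A = (-19/10, 29/5)

A = (-19/10, 29/5)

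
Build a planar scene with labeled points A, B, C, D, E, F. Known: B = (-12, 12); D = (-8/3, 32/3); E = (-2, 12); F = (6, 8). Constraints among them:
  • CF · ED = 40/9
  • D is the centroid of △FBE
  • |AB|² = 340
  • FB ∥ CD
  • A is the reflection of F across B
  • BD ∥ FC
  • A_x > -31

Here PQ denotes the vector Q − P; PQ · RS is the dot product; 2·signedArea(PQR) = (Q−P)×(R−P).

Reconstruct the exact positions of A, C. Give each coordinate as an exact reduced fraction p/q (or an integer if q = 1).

A = (-30, 16)
C = (46/3, 20/3)

1. A_x = -30  [A is the reflection of F across B]
2. A_y = 16  [A is the reflection of F across B]
   → A = (-30, 16)
3. C_x = 46/3  [FB ∥ CD ∩ BD ∥ FC]
4. C_y = 20/3  [FB ∥ CD ∩ BD ∥ FC]
   → C = (46/3, 20/3)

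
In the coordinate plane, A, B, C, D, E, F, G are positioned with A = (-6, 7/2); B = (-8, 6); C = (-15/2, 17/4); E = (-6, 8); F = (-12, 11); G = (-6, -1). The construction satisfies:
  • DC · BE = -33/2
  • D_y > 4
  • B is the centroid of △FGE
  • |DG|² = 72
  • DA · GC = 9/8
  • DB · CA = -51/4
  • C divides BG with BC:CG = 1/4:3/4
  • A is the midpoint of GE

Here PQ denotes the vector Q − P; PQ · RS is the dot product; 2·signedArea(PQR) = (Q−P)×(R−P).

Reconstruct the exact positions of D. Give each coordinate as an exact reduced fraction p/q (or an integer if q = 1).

D = (0, 5)

1. D_x = 0  [DC · BE = -33/2 ∩ DA · GC = 9/8]
2. D_y = 5  [DC · BE = -33/2 ∩ DA · GC = 9/8]
   → D = (0, 5)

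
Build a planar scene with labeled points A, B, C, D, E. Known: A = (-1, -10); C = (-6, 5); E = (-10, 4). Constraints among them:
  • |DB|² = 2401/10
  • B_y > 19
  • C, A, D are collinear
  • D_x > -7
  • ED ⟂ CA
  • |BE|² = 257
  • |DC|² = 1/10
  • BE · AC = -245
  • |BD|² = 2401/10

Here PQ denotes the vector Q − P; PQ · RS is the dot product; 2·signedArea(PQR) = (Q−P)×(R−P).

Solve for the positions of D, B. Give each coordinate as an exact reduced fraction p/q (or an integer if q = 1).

B = (-11, 20)
D = (-61/10, 53/10)

1. D_x = -61/10  [C, A, D are collinear ∩ ED ⟂ CA]
2. D_y = 53/10  [C, A, D are collinear ∩ ED ⟂ CA]
   → D = (-61/10, 53/10)
3. B_x = -11  [line 5·x + -15·y + 355 = 0 ∩ |BD|² = 2401/10]
4. B_y = 20  [line 5·x + -15·y + 355 = 0 ∩ |BD|² = 2401/10]
   → B = (-11, 20)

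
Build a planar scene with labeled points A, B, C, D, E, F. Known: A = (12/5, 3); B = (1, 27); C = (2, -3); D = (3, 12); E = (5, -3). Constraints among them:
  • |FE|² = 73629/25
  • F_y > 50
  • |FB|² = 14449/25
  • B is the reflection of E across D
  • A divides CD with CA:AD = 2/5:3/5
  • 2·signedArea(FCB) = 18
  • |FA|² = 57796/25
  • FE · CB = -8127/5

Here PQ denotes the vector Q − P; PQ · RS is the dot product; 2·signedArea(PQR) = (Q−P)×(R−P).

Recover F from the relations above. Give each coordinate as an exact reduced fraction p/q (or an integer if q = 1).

F = (-2/5, 51)

1. F_x = -2/5  [2·signedArea(FCB) = 18 ∩ FE · CB = -8127/5]
2. F_y = 51  [2·signedArea(FCB) = 18 ∩ FE · CB = -8127/5]
   → F = (-2/5, 51)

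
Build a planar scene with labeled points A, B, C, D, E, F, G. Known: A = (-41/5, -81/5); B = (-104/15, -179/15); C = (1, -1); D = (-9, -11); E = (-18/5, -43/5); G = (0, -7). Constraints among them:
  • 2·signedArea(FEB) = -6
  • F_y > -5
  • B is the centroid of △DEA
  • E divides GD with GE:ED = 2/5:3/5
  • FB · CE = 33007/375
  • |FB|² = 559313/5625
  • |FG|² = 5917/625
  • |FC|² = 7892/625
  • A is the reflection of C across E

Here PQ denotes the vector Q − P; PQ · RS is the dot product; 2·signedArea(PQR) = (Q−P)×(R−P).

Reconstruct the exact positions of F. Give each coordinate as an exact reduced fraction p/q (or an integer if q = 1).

F = (-21/25, -101/25)

1. F_x = -21/25  [FB · CE = 33007/375 ∩ 2·signedArea(FEB) = -6]
2. F_y = -101/25  [FB · CE = 33007/375 ∩ 2·signedArea(FEB) = -6]
   → F = (-21/25, -101/25)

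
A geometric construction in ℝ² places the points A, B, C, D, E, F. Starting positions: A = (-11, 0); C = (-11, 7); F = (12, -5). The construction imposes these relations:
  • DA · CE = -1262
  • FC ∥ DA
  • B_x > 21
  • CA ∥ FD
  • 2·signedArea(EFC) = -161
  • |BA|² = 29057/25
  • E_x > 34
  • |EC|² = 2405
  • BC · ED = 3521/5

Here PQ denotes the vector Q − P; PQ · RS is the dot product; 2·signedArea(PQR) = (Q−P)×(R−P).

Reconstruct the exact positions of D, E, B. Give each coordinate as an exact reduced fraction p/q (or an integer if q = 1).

1. D_x = 12  [FC ∥ DA ∩ CA ∥ FD]
2. D_y = -12  [FC ∥ DA ∩ CA ∥ FD]
   → D = (12, -12)
3. E_x = 35  [2·signedArea(EFC) = -161 ∩ DA · CE = -1262]
4. E_y = -10  [2·signedArea(EFC) = -161 ∩ DA · CE = -1262]
   → E = (35, -10)
5. B_x = 106/5  [line 23·x + 2·y + -2326/5 = 0 ∩ |BA|² = 29057/25]
6. B_y = -56/5  [line 23·x + 2·y + -2326/5 = 0 ∩ |BA|² = 29057/25]
   → B = (106/5, -56/5)

B = (106/5, -56/5)
D = (12, -12)
E = (35, -10)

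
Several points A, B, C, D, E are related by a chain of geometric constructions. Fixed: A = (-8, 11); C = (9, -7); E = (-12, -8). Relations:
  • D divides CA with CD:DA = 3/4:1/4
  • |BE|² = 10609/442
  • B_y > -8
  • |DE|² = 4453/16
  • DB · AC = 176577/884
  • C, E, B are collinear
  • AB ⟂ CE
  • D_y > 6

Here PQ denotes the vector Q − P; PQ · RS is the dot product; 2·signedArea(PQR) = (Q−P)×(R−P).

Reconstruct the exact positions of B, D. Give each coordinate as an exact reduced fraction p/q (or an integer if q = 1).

B = (-3141/442, -3433/442)
D = (-15/4, 13/2)

1. B_x = -3141/442  [C, E, B are collinear ∩ AB ⟂ CE]
2. B_y = -3433/442  [C, E, B are collinear ∩ AB ⟂ CE]
   → B = (-3141/442, -3433/442)
3. D_x = -15/4  [D divides CA with CD:DA = 3/4:1/4]
4. D_y = 13/2  [D divides CA with CD:DA = 3/4:1/4]
   → D = (-15/4, 13/2)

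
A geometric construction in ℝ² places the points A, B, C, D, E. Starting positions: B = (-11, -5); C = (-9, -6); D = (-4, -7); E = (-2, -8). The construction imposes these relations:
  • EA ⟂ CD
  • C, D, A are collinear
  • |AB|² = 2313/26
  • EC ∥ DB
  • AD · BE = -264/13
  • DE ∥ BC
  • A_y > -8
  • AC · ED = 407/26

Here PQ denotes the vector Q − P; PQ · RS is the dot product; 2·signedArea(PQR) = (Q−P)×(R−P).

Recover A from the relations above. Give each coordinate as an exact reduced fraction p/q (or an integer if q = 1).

A = (-49/26, -193/26)

1. A_x = -49/26  [C, D, A are collinear ∩ EA ⟂ CD]
2. A_y = -193/26  [C, D, A are collinear ∩ EA ⟂ CD]
   → A = (-49/26, -193/26)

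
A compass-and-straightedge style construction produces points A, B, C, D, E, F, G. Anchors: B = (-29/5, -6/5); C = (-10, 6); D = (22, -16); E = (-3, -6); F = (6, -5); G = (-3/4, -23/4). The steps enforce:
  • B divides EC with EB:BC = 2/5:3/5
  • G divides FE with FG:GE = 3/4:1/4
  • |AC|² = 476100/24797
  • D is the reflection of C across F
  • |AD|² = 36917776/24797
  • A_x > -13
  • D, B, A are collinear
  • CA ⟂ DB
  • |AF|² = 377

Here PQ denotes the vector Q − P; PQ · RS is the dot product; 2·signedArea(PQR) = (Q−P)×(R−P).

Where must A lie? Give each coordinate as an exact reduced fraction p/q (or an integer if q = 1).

1. A_x = -299030/24797  [D, B, A are collinear ∩ CA ⟂ DB]
2. A_y = 52872/24797  [D, B, A are collinear ∩ CA ⟂ DB]
   → A = (-299030/24797, 52872/24797)

A = (-299030/24797, 52872/24797)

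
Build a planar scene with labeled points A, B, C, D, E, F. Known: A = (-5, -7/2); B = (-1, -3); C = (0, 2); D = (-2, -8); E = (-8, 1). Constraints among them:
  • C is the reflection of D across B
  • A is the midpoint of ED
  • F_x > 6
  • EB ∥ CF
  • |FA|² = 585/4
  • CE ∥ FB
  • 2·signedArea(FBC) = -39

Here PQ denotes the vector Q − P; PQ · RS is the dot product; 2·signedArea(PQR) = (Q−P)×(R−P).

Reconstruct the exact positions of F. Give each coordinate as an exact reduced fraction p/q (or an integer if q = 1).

1. F_x = 7  [CE ∥ FB ∩ EB ∥ CF]
2. F_y = -2  [CE ∥ FB ∩ EB ∥ CF]
   → F = (7, -2)

F = (7, -2)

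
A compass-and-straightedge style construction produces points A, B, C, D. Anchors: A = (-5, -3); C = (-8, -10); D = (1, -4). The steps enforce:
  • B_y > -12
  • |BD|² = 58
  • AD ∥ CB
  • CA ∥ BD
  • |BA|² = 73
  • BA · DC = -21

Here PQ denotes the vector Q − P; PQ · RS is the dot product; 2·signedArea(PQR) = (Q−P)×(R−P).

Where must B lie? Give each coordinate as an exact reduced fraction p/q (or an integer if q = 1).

B = (-2, -11)

1. B_x = -2  [CA ∥ BD ∩ AD ∥ CB]
2. B_y = -11  [CA ∥ BD ∩ AD ∥ CB]
   → B = (-2, -11)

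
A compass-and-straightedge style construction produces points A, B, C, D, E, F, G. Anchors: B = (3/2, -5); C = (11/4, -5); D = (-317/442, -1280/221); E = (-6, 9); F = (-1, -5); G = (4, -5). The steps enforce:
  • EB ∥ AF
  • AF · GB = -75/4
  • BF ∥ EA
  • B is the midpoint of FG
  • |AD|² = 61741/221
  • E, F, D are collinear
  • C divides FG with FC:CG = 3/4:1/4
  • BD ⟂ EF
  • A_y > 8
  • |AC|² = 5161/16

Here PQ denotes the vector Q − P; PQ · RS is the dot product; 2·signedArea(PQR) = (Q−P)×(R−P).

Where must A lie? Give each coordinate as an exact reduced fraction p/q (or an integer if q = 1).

1. A_x = -17/2  [EB ∥ AF ∩ BF ∥ EA]
2. A_y = 9  [EB ∥ AF ∩ BF ∥ EA]
   → A = (-17/2, 9)

A = (-17/2, 9)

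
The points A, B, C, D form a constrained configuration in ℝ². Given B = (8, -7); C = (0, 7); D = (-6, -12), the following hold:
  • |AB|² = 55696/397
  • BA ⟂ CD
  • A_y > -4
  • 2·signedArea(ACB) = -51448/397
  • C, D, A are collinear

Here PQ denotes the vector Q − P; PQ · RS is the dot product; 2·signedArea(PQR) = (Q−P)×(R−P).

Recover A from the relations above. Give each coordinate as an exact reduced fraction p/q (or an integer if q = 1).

A = (-1308/397, -1363/397)

1. A_x = -1308/397  [C, D, A are collinear ∩ BA ⟂ CD]
2. A_y = -1363/397  [C, D, A are collinear ∩ BA ⟂ CD]
   → A = (-1308/397, -1363/397)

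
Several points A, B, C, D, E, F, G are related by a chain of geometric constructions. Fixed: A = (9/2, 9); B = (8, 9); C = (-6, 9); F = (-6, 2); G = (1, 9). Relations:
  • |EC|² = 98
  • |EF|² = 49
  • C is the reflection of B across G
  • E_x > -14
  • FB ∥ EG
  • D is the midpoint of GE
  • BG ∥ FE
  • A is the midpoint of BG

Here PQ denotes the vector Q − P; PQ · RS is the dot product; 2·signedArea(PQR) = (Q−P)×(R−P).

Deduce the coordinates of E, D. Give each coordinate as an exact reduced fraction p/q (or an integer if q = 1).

D = (-6, 11/2)
E = (-13, 2)

1. E_x = -13  [FB ∥ EG ∩ BG ∥ FE]
2. E_y = 2  [FB ∥ EG ∩ BG ∥ FE]
   → E = (-13, 2)
3. D_x = -6  [D is the midpoint of GE]
4. D_y = 11/2  [D is the midpoint of GE]
   → D = (-6, 11/2)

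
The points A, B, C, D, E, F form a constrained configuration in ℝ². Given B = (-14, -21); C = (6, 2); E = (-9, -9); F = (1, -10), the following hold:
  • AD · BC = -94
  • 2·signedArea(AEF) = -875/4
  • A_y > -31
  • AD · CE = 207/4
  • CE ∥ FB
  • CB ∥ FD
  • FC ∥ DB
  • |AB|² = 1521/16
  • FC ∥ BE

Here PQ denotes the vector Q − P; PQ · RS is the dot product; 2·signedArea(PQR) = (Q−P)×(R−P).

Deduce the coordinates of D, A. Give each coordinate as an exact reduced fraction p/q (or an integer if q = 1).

A = (-71/4, -30)
D = (-19, -33)

1. D_x = -19  [FC ∥ DB ∩ CB ∥ FD]
2. D_y = -33  [FC ∥ DB ∩ CB ∥ FD]
   → D = (-19, -33)
3. A_x = -71/4  [AD · BC = -94 ∩ AD · CE = 207/4]
4. A_y = -30  [AD · BC = -94 ∩ AD · CE = 207/4]
   → A = (-71/4, -30)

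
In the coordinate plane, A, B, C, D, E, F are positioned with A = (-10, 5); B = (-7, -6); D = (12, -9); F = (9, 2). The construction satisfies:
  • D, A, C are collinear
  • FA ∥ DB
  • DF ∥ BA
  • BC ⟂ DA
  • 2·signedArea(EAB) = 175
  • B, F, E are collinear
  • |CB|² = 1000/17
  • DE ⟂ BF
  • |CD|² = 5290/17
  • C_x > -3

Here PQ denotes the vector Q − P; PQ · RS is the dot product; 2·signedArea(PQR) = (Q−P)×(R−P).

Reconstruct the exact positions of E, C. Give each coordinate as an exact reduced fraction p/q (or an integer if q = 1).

1. E_x = 7  [B, F, E are collinear ∩ DE ⟂ BF]
2. E_y = 1  [B, F, E are collinear ∩ DE ⟂ BF]
   → E = (7, 1)
3. C_x = -49/17  [D, A, C are collinear ∩ BC ⟂ DA]
4. C_y = 8/17  [D, A, C are collinear ∩ BC ⟂ DA]
   → C = (-49/17, 8/17)

C = (-49/17, 8/17)
E = (7, 1)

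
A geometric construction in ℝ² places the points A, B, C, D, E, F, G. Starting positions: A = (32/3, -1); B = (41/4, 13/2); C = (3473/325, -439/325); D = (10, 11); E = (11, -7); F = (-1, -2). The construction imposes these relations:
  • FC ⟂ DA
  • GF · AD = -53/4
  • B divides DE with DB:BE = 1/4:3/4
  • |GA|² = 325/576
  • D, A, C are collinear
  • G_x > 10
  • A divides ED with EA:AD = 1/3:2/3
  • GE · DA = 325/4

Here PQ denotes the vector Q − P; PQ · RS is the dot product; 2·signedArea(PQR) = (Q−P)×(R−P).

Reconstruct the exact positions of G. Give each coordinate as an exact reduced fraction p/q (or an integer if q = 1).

G = (85/8, -1/4)

1. G_x = 85/8  [line 2/3·x + -12·y + -121/12 = 0 ∩ |GA|² = 325/576]
2. G_y = -1/4  [line 2/3·x + -12·y + -121/12 = 0 ∩ |GA|² = 325/576]
   → G = (85/8, -1/4)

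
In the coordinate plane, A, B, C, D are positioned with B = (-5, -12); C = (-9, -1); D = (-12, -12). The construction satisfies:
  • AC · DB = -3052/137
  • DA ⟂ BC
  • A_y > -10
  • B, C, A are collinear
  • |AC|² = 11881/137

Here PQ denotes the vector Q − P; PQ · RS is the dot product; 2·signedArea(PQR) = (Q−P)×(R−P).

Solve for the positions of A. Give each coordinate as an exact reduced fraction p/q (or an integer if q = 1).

A = (-797/137, -1336/137)

1. A_x = -797/137  [B, C, A are collinear ∩ DA ⟂ BC]
2. A_y = -1336/137  [B, C, A are collinear ∩ DA ⟂ BC]
   → A = (-797/137, -1336/137)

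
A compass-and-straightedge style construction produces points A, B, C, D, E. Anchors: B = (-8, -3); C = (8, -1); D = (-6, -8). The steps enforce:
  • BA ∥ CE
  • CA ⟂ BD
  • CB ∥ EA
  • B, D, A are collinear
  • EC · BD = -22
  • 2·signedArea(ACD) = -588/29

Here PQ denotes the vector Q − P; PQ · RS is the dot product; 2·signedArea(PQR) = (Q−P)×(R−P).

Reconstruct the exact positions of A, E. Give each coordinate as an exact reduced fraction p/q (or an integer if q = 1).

A = (-188/29, -197/29)
E = (276/29, -139/29)

1. A_x = -188/29  [B, D, A are collinear ∩ CA ⟂ BD]
2. A_y = -197/29  [B, D, A are collinear ∩ CA ⟂ BD]
   → A = (-188/29, -197/29)
3. E_x = 276/29  [CB ∥ EA ∩ BA ∥ CE]
4. E_y = -139/29  [CB ∥ EA ∩ BA ∥ CE]
   → E = (276/29, -139/29)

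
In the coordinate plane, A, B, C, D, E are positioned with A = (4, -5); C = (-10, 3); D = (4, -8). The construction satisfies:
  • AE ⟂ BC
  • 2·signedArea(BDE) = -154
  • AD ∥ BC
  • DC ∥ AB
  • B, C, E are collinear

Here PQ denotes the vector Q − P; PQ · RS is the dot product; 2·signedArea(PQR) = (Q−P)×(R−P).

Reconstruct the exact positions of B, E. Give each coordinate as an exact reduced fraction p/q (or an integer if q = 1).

1. B_x = -10  [AD ∥ BC ∩ DC ∥ AB]
2. B_y = 6  [AD ∥ BC ∩ DC ∥ AB]
   → B = (-10, 6)
3. E_x = -10  [B, C, E are collinear ∩ AE ⟂ BC]
4. E_y = -5  [B, C, E are collinear ∩ AE ⟂ BC]
   → E = (-10, -5)

B = (-10, 6)
E = (-10, -5)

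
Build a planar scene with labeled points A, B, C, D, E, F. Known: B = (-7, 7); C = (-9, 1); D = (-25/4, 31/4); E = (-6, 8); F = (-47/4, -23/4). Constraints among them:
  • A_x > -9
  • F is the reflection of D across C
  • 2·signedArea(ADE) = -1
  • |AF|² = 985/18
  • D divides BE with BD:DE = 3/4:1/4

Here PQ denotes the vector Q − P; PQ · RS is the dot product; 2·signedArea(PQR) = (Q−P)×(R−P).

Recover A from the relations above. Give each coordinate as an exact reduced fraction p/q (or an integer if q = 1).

A = (-107/12, 13/12)

1. A_x = -107/12  [line -1/4·x + 1/4·y + -5/2 = 0 ∩ |AF|² = 985/18]
2. A_y = 13/12  [line -1/4·x + 1/4·y + -5/2 = 0 ∩ |AF|² = 985/18]
   → A = (-107/12, 13/12)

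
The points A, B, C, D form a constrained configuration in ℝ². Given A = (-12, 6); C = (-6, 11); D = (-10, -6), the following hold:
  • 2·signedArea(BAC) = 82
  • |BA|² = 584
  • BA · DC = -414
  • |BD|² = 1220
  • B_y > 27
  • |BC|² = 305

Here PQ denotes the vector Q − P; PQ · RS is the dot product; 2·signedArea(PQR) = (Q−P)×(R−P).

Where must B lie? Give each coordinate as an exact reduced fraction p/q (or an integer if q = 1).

1. B_x = -2  [2·signedArea(BAC) = 82 ∩ BA · DC = -414]
2. B_y = 28  [2·signedArea(BAC) = 82 ∩ BA · DC = -414]
   → B = (-2, 28)

B = (-2, 28)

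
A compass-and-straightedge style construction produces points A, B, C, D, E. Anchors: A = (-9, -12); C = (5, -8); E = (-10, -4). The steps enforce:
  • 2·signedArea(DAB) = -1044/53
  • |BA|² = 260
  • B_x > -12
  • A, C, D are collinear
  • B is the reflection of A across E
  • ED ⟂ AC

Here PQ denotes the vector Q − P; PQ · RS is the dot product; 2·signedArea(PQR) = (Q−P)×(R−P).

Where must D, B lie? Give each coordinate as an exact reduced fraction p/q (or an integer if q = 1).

1. D_x = -414/53  [A, C, D are collinear ∩ ED ⟂ AC]
2. D_y = -618/53  [A, C, D are collinear ∩ ED ⟂ AC]
   → D = (-414/53, -618/53)
3. B_x = -11  [B is the reflection of A across E]
4. B_y = 4  [B is the reflection of A across E]
   → B = (-11, 4)

B = (-11, 4)
D = (-414/53, -618/53)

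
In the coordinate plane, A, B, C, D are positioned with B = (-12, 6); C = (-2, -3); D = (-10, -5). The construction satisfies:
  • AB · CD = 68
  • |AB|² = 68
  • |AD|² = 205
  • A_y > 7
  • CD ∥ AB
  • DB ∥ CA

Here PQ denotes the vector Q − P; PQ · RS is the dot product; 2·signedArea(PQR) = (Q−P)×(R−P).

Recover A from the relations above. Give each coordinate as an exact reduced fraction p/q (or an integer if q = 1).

A = (-4, 8)

1. A_x = -4  [CD ∥ AB ∩ DB ∥ CA]
2. A_y = 8  [CD ∥ AB ∩ DB ∥ CA]
   → A = (-4, 8)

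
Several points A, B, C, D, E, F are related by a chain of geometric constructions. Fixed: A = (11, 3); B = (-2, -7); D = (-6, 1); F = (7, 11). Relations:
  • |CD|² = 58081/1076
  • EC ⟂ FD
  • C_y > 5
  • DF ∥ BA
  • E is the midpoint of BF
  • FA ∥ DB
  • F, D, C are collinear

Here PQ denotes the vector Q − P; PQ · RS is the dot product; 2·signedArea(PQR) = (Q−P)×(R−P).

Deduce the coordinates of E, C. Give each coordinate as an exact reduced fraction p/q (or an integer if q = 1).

1. E_x = 5/2  [E is the midpoint of BF]
2. E_y = 2  [E is the midpoint of BF]
   → E = (5/2, 2)
3. C_x = -95/538  [F, D, C are collinear ∩ EC ⟂ FD]
4. C_y = 1474/269  [F, D, C are collinear ∩ EC ⟂ FD]
   → C = (-95/538, 1474/269)

C = (-95/538, 1474/269)
E = (5/2, 2)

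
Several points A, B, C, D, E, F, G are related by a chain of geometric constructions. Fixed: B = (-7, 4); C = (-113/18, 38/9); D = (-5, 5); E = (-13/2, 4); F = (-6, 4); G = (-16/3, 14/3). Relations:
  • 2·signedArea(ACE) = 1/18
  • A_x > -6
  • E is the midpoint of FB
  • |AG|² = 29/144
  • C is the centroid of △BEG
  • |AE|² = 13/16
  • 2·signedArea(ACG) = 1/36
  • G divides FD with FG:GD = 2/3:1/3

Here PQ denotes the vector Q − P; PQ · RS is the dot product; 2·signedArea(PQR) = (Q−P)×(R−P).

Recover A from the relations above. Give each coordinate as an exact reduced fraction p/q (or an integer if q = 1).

A = (-23/4, 9/2)

1. A_x = -23/4  [2·signedArea(ACE) = 1/18 ∩ 2·signedArea(ACG) = 1/36]
2. A_y = 9/2  [2·signedArea(ACE) = 1/18 ∩ 2·signedArea(ACG) = 1/36]
   → A = (-23/4, 9/2)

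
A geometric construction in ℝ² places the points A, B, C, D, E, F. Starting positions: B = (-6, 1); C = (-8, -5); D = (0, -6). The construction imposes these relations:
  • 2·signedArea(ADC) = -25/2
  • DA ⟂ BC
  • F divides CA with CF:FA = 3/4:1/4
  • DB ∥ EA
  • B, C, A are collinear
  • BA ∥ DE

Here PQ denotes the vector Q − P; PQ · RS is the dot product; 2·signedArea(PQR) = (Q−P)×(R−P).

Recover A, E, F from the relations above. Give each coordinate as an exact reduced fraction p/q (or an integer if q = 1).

1. A_x = -15/2  [B, C, A are collinear ∩ DA ⟂ BC]
2. A_y = -7/2  [B, C, A are collinear ∩ DA ⟂ BC]
   → A = (-15/2, -7/2)
3. E_x = -3/2  [DB ∥ EA ∩ BA ∥ DE]
4. E_y = -21/2  [DB ∥ EA ∩ BA ∥ DE]
   → E = (-3/2, -21/2)
5. F_x = -61/8  [F divides CA with CF:FA = 3/4:1/4]
6. F_y = -31/8  [F divides CA with CF:FA = 3/4:1/4]
   → F = (-61/8, -31/8)

A = (-15/2, -7/2)
E = (-3/2, -21/2)
F = (-61/8, -31/8)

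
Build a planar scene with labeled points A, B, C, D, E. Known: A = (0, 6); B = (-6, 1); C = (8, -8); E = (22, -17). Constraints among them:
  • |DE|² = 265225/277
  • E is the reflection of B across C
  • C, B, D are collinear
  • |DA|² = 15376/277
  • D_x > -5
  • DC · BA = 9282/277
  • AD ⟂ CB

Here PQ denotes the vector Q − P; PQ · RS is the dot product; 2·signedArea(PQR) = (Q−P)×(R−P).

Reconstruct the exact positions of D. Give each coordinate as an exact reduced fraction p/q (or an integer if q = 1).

D = (-1116/277, -74/277)

1. D_x = -1116/277  [C, B, D are collinear ∩ AD ⟂ CB]
2. D_y = -74/277  [C, B, D are collinear ∩ AD ⟂ CB]
   → D = (-1116/277, -74/277)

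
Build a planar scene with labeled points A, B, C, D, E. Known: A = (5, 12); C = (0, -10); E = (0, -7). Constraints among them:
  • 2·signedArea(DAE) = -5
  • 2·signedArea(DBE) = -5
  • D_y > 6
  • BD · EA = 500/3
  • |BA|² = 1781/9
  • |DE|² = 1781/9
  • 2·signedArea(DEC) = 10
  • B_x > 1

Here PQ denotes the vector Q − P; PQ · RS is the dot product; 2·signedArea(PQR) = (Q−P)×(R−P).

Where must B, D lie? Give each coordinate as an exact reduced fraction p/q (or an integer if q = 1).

B = (5/3, -5/3)
D = (10/3, 20/3)

1. D_x = 10/3  [2·signedArea(DEC) = 10 ∩ 2·signedArea(DAE) = -5]
2. D_y = 20/3  [2·signedArea(DEC) = 10 ∩ 2·signedArea(DAE) = -5]
   → D = (10/3, 20/3)
3. B_x = 5/3  [BD · EA = 500/3 ∩ 2·signedArea(DBE) = -5]
4. B_y = -5/3  [BD · EA = 500/3 ∩ 2·signedArea(DBE) = -5]
   → B = (5/3, -5/3)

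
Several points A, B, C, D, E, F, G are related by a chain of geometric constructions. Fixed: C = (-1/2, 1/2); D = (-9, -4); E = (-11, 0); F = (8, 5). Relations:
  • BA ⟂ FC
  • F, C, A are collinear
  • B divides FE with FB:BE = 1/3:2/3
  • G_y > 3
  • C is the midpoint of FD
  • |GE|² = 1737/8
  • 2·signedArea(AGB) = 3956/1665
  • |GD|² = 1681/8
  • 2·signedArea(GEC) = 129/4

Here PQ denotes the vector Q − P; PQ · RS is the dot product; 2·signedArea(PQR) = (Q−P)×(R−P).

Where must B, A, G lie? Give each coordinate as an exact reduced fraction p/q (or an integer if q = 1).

1. B_x = 5/3  [B divides FE with FB:BE = 1/3:2/3]
2. B_y = 10/3  [B divides FE with FB:BE = 1/3:2/3]
   → B = (5/3, 10/3)
3. A_x = 1312/555  [F, C, A are collinear ∩ BA ⟂ FC]
4. A_y = 373/185  [F, C, A are collinear ∩ BA ⟂ FC]
   → A = (1312/555, 373/185)
5. G_x = 13/4  [2·signedArea(GEC) = 129/4 ∩ 2·signedArea(AGB) = 3956/1665]
6. G_y = 15/4  [2·signedArea(GEC) = 129/4 ∩ 2·signedArea(AGB) = 3956/1665]
   → G = (13/4, 15/4)

A = (1312/555, 373/185)
B = (5/3, 10/3)
G = (13/4, 15/4)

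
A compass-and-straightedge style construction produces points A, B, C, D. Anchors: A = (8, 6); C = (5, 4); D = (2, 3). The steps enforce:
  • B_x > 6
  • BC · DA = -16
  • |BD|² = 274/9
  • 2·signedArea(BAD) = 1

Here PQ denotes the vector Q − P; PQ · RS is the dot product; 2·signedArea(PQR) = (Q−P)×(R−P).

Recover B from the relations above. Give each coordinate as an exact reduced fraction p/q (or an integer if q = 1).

1. B_x = 7  [2·signedArea(BAD) = 1 ∩ BC · DA = -16]
2. B_y = 16/3  [2·signedArea(BAD) = 1 ∩ BC · DA = -16]
   → B = (7, 16/3)

B = (7, 16/3)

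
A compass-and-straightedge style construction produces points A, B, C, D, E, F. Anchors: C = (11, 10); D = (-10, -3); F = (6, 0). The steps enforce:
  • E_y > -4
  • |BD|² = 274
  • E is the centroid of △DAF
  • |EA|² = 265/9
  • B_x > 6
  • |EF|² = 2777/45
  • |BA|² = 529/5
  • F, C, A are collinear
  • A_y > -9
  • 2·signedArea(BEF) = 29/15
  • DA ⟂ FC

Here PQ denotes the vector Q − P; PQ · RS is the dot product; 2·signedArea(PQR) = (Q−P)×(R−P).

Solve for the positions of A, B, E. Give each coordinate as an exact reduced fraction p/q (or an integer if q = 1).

A = (8/5, -44/5)
B = (31/5, 2/5)
E = (-4/5, -59/15)

1. A_x = 8/5  [F, C, A are collinear ∩ DA ⟂ FC]
2. A_y = -44/5  [F, C, A are collinear ∩ DA ⟂ FC]
   → A = (8/5, -44/5)
3. E_x = -4/5  [E is the centroid of △DAF]
4. E_y = -59/15  [E is the centroid of △DAF]
   → E = (-4/5, -59/15)
5. B_x = 31/5  [line -59/15·x + 34/5·y + 65/3 = 0 ∩ |BA|² = 529/5]
6. B_y = 2/5  [line -59/15·x + 34/5·y + 65/3 = 0 ∩ |BA|² = 529/5]
   → B = (31/5, 2/5)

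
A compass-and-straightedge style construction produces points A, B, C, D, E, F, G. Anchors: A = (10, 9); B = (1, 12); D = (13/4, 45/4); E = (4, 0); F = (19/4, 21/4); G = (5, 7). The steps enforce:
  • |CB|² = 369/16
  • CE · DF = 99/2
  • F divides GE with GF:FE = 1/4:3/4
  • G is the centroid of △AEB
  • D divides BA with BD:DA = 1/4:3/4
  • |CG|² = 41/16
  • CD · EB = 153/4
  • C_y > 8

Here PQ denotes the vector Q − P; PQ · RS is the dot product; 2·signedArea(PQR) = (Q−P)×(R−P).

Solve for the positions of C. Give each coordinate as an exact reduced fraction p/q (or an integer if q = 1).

1. C_x = 4  [line 3·x + -12·y + 87 = 0 ∩ |CB|² = 369/16]
2. C_y = 33/4  [line 3·x + -12·y + 87 = 0 ∩ |CB|² = 369/16]
   → C = (4, 33/4)

C = (4, 33/4)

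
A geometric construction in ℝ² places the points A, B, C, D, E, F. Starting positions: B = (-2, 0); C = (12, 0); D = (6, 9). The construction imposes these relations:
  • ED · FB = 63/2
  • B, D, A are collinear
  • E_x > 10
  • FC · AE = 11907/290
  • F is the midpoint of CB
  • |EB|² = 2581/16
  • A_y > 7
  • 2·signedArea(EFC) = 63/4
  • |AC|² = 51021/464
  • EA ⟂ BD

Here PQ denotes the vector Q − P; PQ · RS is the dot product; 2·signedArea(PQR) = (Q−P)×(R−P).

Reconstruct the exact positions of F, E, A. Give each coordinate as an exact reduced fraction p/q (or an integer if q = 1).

A = (672/145, 4329/580)
E = (21/2, 9/4)
F = (5, 0)

1. F_x = 5  [F is the midpoint of CB]
2. F_y = 0  [F is the midpoint of CB]
   → F = (5, 0)
3. E_x = 21/2  [2·signedArea(EFC) = 63/4 ∩ ED · FB = 63/2]
4. E_y = 9/4  [2·signedArea(EFC) = 63/4 ∩ ED · FB = 63/2]
   → E = (21/2, 9/4)
5. A_x = 672/145  [B, D, A are collinear ∩ EA ⟂ BD]
6. A_y = 4329/580  [B, D, A are collinear ∩ EA ⟂ BD]
   → A = (672/145, 4329/580)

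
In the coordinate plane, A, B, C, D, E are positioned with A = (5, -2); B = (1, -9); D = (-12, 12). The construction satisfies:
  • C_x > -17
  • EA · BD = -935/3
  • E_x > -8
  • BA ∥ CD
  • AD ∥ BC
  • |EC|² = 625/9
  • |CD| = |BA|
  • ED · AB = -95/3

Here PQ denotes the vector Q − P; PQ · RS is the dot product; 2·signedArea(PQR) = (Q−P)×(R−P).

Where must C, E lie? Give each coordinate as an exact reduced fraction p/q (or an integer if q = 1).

C = (-16, 5)
E = (-23/3, 5)

1. C_x = -16  [BA ∥ CD ∩ AD ∥ BC]
2. C_y = 5  [BA ∥ CD ∩ AD ∥ BC]
   → C = (-16, 5)
3. E_x = -23/3  [ED · AB = -95/3 ∩ EA · BD = -935/3]
4. E_y = 5  [ED · AB = -95/3 ∩ EA · BD = -935/3]
   → E = (-23/3, 5)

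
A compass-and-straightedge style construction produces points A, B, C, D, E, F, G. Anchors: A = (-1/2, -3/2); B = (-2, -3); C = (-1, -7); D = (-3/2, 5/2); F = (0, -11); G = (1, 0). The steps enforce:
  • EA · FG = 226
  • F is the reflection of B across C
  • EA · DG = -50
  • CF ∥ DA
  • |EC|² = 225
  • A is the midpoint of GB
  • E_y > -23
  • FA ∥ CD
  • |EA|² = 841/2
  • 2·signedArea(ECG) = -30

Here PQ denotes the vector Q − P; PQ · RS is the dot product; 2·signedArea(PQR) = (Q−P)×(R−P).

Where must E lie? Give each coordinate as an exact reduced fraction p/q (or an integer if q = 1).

E = (-1, -22)

1. E_x = -1  [EA · FG = 226 ∩ EA · DG = -50]
2. E_y = -22  [EA · FG = 226 ∩ EA · DG = -50]
   → E = (-1, -22)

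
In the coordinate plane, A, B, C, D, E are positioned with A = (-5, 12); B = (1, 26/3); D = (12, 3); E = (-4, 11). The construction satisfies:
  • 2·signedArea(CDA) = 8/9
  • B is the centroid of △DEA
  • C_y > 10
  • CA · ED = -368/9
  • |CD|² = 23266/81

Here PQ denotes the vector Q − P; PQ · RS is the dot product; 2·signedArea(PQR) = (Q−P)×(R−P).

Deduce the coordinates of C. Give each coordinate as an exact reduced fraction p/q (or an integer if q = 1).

1. C_x = -3  [2·signedArea(CDA) = 8/9 ∩ CA · ED = -368/9]
2. C_y = 98/9  [2·signedArea(CDA) = 8/9 ∩ CA · ED = -368/9]
   → C = (-3, 98/9)

C = (-3, 98/9)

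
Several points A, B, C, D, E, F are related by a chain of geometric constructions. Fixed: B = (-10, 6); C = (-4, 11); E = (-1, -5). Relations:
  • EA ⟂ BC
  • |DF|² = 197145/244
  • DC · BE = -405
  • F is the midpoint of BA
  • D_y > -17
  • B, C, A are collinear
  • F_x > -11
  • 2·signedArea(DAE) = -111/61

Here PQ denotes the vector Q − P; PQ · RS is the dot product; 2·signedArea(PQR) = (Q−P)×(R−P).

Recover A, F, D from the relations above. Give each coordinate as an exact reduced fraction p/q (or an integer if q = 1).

1. A_x = -616/61  [B, C, A are collinear ∩ EA ⟂ BC]
2. A_y = 361/61  [B, C, A are collinear ∩ EA ⟂ BC]
   → A = (-616/61, 361/61)
3. F_x = -613/61  [F is the midpoint of BA]
4. F_y = 727/122  [F is the midpoint of BA]
   → F = (-613/61, 727/122)
5. D_x = 8  [2·signedArea(DAE) = -111/61 ∩ DC · BE = -405]
6. D_y = -16  [2·signedArea(DAE) = -111/61 ∩ DC · BE = -405]
   → D = (8, -16)

A = (-616/61, 361/61)
D = (8, -16)
F = (-613/61, 727/122)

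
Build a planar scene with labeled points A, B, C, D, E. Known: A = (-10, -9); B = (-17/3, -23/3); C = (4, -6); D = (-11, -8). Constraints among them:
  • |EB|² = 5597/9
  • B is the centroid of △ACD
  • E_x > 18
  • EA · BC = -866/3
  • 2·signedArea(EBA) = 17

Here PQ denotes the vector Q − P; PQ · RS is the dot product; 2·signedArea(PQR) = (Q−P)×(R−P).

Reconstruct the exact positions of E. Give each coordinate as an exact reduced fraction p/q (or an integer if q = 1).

E = (19, -4)

1. E_x = 19  [EA · BC = -866/3 ∩ 2·signedArea(EBA) = 17]
2. E_y = -4  [EA · BC = -866/3 ∩ 2·signedArea(EBA) = 17]
   → E = (19, -4)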